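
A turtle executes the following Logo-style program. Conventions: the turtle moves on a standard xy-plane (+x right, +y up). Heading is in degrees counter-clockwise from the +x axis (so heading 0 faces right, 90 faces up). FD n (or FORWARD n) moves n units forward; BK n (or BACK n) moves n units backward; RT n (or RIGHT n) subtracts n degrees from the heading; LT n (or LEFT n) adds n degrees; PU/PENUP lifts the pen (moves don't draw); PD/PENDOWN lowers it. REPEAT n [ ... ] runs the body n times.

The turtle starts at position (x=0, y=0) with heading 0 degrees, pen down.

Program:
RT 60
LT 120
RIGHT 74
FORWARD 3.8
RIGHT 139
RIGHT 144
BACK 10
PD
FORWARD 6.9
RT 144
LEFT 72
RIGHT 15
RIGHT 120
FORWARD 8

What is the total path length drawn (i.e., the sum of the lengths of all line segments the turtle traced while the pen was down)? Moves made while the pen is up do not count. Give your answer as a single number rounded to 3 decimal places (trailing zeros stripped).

Answer: 28.7

Derivation:
Executing turtle program step by step:
Start: pos=(0,0), heading=0, pen down
RT 60: heading 0 -> 300
LT 120: heading 300 -> 60
RT 74: heading 60 -> 346
FD 3.8: (0,0) -> (3.687,-0.919) [heading=346, draw]
RT 139: heading 346 -> 207
RT 144: heading 207 -> 63
BK 10: (3.687,-0.919) -> (-0.853,-9.829) [heading=63, draw]
PD: pen down
FD 6.9: (-0.853,-9.829) -> (2.28,-3.681) [heading=63, draw]
RT 144: heading 63 -> 279
LT 72: heading 279 -> 351
RT 15: heading 351 -> 336
RT 120: heading 336 -> 216
FD 8: (2.28,-3.681) -> (-4.192,-8.384) [heading=216, draw]
Final: pos=(-4.192,-8.384), heading=216, 4 segment(s) drawn

Segment lengths:
  seg 1: (0,0) -> (3.687,-0.919), length = 3.8
  seg 2: (3.687,-0.919) -> (-0.853,-9.829), length = 10
  seg 3: (-0.853,-9.829) -> (2.28,-3.681), length = 6.9
  seg 4: (2.28,-3.681) -> (-4.192,-8.384), length = 8
Total = 28.7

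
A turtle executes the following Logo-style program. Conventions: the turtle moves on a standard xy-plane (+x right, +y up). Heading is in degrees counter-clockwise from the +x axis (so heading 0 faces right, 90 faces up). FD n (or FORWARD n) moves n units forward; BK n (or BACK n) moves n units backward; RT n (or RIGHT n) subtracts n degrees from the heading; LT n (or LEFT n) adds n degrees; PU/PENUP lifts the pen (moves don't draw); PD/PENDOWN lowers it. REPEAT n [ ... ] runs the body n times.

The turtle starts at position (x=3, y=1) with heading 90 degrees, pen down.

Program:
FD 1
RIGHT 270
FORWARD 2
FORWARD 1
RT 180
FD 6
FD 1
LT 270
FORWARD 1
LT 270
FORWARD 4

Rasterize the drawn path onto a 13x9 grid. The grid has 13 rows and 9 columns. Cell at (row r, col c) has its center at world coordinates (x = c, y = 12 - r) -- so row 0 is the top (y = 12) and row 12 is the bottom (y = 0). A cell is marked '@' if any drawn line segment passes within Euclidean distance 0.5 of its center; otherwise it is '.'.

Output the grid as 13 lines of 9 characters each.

Segment 0: (3,1) -> (3,2)
Segment 1: (3,2) -> (1,2)
Segment 2: (1,2) -> (0,2)
Segment 3: (0,2) -> (6,2)
Segment 4: (6,2) -> (7,2)
Segment 5: (7,2) -> (7,1)
Segment 6: (7,1) -> (3,1)

Answer: .........
.........
.........
.........
.........
.........
.........
.........
.........
.........
@@@@@@@@.
...@@@@@.
.........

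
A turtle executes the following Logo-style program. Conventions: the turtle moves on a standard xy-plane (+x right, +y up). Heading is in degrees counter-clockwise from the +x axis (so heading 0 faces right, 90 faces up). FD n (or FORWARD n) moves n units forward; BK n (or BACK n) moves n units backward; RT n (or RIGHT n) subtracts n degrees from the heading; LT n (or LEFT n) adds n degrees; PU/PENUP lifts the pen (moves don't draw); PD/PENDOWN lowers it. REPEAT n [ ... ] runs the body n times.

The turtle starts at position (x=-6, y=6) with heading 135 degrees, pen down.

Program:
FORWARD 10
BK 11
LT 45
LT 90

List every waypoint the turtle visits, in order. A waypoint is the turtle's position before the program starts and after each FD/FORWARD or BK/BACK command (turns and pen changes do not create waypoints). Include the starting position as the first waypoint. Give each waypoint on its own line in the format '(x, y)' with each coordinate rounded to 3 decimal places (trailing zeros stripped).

Executing turtle program step by step:
Start: pos=(-6,6), heading=135, pen down
FD 10: (-6,6) -> (-13.071,13.071) [heading=135, draw]
BK 11: (-13.071,13.071) -> (-5.293,5.293) [heading=135, draw]
LT 45: heading 135 -> 180
LT 90: heading 180 -> 270
Final: pos=(-5.293,5.293), heading=270, 2 segment(s) drawn
Waypoints (3 total):
(-6, 6)
(-13.071, 13.071)
(-5.293, 5.293)

Answer: (-6, 6)
(-13.071, 13.071)
(-5.293, 5.293)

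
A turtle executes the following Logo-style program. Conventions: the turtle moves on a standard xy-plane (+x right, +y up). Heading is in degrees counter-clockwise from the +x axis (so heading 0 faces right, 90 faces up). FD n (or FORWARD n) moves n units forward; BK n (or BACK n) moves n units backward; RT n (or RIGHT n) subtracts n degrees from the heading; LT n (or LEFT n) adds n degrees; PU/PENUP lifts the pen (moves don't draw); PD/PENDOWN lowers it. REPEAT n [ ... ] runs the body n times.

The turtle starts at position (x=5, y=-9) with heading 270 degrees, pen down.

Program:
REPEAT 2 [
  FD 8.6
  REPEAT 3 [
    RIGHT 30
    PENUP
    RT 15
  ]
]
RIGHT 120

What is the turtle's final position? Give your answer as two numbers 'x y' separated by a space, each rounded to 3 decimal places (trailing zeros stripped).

Executing turtle program step by step:
Start: pos=(5,-9), heading=270, pen down
REPEAT 2 [
  -- iteration 1/2 --
  FD 8.6: (5,-9) -> (5,-17.6) [heading=270, draw]
  REPEAT 3 [
    -- iteration 1/3 --
    RT 30: heading 270 -> 240
    PU: pen up
    RT 15: heading 240 -> 225
    -- iteration 2/3 --
    RT 30: heading 225 -> 195
    PU: pen up
    RT 15: heading 195 -> 180
    -- iteration 3/3 --
    RT 30: heading 180 -> 150
    PU: pen up
    RT 15: heading 150 -> 135
  ]
  -- iteration 2/2 --
  FD 8.6: (5,-17.6) -> (-1.081,-11.519) [heading=135, move]
  REPEAT 3 [
    -- iteration 1/3 --
    RT 30: heading 135 -> 105
    PU: pen up
    RT 15: heading 105 -> 90
    -- iteration 2/3 --
    RT 30: heading 90 -> 60
    PU: pen up
    RT 15: heading 60 -> 45
    -- iteration 3/3 --
    RT 30: heading 45 -> 15
    PU: pen up
    RT 15: heading 15 -> 0
  ]
]
RT 120: heading 0 -> 240
Final: pos=(-1.081,-11.519), heading=240, 1 segment(s) drawn

Answer: -1.081 -11.519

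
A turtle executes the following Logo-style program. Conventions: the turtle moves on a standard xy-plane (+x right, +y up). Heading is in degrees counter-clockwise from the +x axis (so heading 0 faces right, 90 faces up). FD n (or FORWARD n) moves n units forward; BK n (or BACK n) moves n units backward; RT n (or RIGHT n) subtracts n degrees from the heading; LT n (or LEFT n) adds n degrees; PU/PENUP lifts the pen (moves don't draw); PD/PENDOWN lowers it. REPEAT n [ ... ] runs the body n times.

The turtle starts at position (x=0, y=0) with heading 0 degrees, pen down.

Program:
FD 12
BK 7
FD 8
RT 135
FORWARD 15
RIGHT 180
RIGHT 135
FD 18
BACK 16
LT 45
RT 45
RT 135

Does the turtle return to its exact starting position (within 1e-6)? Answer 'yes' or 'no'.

Executing turtle program step by step:
Start: pos=(0,0), heading=0, pen down
FD 12: (0,0) -> (12,0) [heading=0, draw]
BK 7: (12,0) -> (5,0) [heading=0, draw]
FD 8: (5,0) -> (13,0) [heading=0, draw]
RT 135: heading 0 -> 225
FD 15: (13,0) -> (2.393,-10.607) [heading=225, draw]
RT 180: heading 225 -> 45
RT 135: heading 45 -> 270
FD 18: (2.393,-10.607) -> (2.393,-28.607) [heading=270, draw]
BK 16: (2.393,-28.607) -> (2.393,-12.607) [heading=270, draw]
LT 45: heading 270 -> 315
RT 45: heading 315 -> 270
RT 135: heading 270 -> 135
Final: pos=(2.393,-12.607), heading=135, 6 segment(s) drawn

Start position: (0, 0)
Final position: (2.393, -12.607)
Distance = 12.832; >= 1e-6 -> NOT closed

Answer: no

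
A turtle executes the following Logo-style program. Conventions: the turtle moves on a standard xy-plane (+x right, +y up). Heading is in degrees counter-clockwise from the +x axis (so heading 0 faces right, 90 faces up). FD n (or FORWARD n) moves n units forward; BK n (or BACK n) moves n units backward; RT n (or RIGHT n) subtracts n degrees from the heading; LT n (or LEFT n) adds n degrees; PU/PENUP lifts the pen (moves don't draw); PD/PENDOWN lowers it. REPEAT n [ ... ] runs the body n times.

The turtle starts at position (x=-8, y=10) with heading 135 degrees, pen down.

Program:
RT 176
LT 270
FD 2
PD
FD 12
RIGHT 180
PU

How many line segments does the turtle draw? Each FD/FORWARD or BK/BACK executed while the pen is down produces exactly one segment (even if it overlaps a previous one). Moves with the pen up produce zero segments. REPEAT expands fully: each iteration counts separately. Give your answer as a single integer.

Executing turtle program step by step:
Start: pos=(-8,10), heading=135, pen down
RT 176: heading 135 -> 319
LT 270: heading 319 -> 229
FD 2: (-8,10) -> (-9.312,8.491) [heading=229, draw]
PD: pen down
FD 12: (-9.312,8.491) -> (-17.185,-0.566) [heading=229, draw]
RT 180: heading 229 -> 49
PU: pen up
Final: pos=(-17.185,-0.566), heading=49, 2 segment(s) drawn
Segments drawn: 2

Answer: 2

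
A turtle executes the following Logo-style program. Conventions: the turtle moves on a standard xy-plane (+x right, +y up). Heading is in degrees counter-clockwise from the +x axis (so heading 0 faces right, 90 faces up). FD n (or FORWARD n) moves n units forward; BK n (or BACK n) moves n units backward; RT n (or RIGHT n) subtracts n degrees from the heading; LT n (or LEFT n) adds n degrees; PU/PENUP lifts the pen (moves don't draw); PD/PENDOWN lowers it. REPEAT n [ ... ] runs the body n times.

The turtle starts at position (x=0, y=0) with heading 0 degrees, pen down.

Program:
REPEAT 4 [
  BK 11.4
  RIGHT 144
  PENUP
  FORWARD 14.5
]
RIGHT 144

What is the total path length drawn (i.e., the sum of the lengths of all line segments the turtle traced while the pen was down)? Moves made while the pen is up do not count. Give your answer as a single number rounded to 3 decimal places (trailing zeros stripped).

Answer: 11.4

Derivation:
Executing turtle program step by step:
Start: pos=(0,0), heading=0, pen down
REPEAT 4 [
  -- iteration 1/4 --
  BK 11.4: (0,0) -> (-11.4,0) [heading=0, draw]
  RT 144: heading 0 -> 216
  PU: pen up
  FD 14.5: (-11.4,0) -> (-23.131,-8.523) [heading=216, move]
  -- iteration 2/4 --
  BK 11.4: (-23.131,-8.523) -> (-13.908,-1.822) [heading=216, move]
  RT 144: heading 216 -> 72
  PU: pen up
  FD 14.5: (-13.908,-1.822) -> (-9.427,11.968) [heading=72, move]
  -- iteration 3/4 --
  BK 11.4: (-9.427,11.968) -> (-12.95,1.126) [heading=72, move]
  RT 144: heading 72 -> 288
  PU: pen up
  FD 14.5: (-12.95,1.126) -> (-8.469,-12.664) [heading=288, move]
  -- iteration 4/4 --
  BK 11.4: (-8.469,-12.664) -> (-11.992,-1.822) [heading=288, move]
  RT 144: heading 288 -> 144
  PU: pen up
  FD 14.5: (-11.992,-1.822) -> (-23.723,6.701) [heading=144, move]
]
RT 144: heading 144 -> 0
Final: pos=(-23.723,6.701), heading=0, 1 segment(s) drawn

Segment lengths:
  seg 1: (0,0) -> (-11.4,0), length = 11.4
Total = 11.4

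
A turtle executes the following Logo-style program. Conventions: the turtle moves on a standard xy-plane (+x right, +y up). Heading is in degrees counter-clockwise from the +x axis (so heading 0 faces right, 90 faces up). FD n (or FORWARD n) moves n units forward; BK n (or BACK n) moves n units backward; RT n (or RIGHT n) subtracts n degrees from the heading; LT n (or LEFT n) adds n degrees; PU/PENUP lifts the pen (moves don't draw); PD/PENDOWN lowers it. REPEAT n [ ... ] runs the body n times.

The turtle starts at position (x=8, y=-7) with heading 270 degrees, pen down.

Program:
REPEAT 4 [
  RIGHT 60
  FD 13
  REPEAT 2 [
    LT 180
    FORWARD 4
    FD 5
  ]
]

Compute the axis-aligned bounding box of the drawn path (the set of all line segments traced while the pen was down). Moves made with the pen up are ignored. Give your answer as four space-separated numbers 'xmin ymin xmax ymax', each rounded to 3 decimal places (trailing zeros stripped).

Answer: -14.517 -13.5 8 12.5

Derivation:
Executing turtle program step by step:
Start: pos=(8,-7), heading=270, pen down
REPEAT 4 [
  -- iteration 1/4 --
  RT 60: heading 270 -> 210
  FD 13: (8,-7) -> (-3.258,-13.5) [heading=210, draw]
  REPEAT 2 [
    -- iteration 1/2 --
    LT 180: heading 210 -> 30
    FD 4: (-3.258,-13.5) -> (0.206,-11.5) [heading=30, draw]
    FD 5: (0.206,-11.5) -> (4.536,-9) [heading=30, draw]
    -- iteration 2/2 --
    LT 180: heading 30 -> 210
    FD 4: (4.536,-9) -> (1.072,-11) [heading=210, draw]
    FD 5: (1.072,-11) -> (-3.258,-13.5) [heading=210, draw]
  ]
  -- iteration 2/4 --
  RT 60: heading 210 -> 150
  FD 13: (-3.258,-13.5) -> (-14.517,-7) [heading=150, draw]
  REPEAT 2 [
    -- iteration 1/2 --
    LT 180: heading 150 -> 330
    FD 4: (-14.517,-7) -> (-11.053,-9) [heading=330, draw]
    FD 5: (-11.053,-9) -> (-6.722,-11.5) [heading=330, draw]
    -- iteration 2/2 --
    LT 180: heading 330 -> 150
    FD 4: (-6.722,-11.5) -> (-10.187,-9.5) [heading=150, draw]
    FD 5: (-10.187,-9.5) -> (-14.517,-7) [heading=150, draw]
  ]
  -- iteration 3/4 --
  RT 60: heading 150 -> 90
  FD 13: (-14.517,-7) -> (-14.517,6) [heading=90, draw]
  REPEAT 2 [
    -- iteration 1/2 --
    LT 180: heading 90 -> 270
    FD 4: (-14.517,6) -> (-14.517,2) [heading=270, draw]
    FD 5: (-14.517,2) -> (-14.517,-3) [heading=270, draw]
    -- iteration 2/2 --
    LT 180: heading 270 -> 90
    FD 4: (-14.517,-3) -> (-14.517,1) [heading=90, draw]
    FD 5: (-14.517,1) -> (-14.517,6) [heading=90, draw]
  ]
  -- iteration 4/4 --
  RT 60: heading 90 -> 30
  FD 13: (-14.517,6) -> (-3.258,12.5) [heading=30, draw]
  REPEAT 2 [
    -- iteration 1/2 --
    LT 180: heading 30 -> 210
    FD 4: (-3.258,12.5) -> (-6.722,10.5) [heading=210, draw]
    FD 5: (-6.722,10.5) -> (-11.053,8) [heading=210, draw]
    -- iteration 2/2 --
    LT 180: heading 210 -> 30
    FD 4: (-11.053,8) -> (-7.588,10) [heading=30, draw]
    FD 5: (-7.588,10) -> (-3.258,12.5) [heading=30, draw]
  ]
]
Final: pos=(-3.258,12.5), heading=30, 20 segment(s) drawn

Segment endpoints: x in {-14.517, -14.517, -14.517, -14.517, -14.517, -14.517, -11.053, -11.053, -10.187, -7.588, -6.722, -6.722, -3.258, -3.258, -3.258, 0.206, 1.072, 4.536, 8}, y in {-13.5, -13.5, -11.5, -11.5, -11, -9.5, -9, -9, -7, -7, -7, -3, 1, 2, 6, 8, 10, 10.5, 12.5, 12.5}
xmin=-14.517, ymin=-13.5, xmax=8, ymax=12.5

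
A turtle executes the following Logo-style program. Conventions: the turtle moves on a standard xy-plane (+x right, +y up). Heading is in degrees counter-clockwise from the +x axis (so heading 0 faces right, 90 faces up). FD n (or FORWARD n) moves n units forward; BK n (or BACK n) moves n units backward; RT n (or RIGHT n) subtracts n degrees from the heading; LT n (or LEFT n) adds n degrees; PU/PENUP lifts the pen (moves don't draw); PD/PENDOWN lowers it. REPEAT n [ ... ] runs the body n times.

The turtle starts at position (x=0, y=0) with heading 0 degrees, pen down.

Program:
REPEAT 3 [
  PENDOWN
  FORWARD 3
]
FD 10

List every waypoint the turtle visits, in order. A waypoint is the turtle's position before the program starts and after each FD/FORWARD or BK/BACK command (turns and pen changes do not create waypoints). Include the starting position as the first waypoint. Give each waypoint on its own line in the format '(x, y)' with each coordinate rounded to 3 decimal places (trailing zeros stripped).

Executing turtle program step by step:
Start: pos=(0,0), heading=0, pen down
REPEAT 3 [
  -- iteration 1/3 --
  PD: pen down
  FD 3: (0,0) -> (3,0) [heading=0, draw]
  -- iteration 2/3 --
  PD: pen down
  FD 3: (3,0) -> (6,0) [heading=0, draw]
  -- iteration 3/3 --
  PD: pen down
  FD 3: (6,0) -> (9,0) [heading=0, draw]
]
FD 10: (9,0) -> (19,0) [heading=0, draw]
Final: pos=(19,0), heading=0, 4 segment(s) drawn
Waypoints (5 total):
(0, 0)
(3, 0)
(6, 0)
(9, 0)
(19, 0)

Answer: (0, 0)
(3, 0)
(6, 0)
(9, 0)
(19, 0)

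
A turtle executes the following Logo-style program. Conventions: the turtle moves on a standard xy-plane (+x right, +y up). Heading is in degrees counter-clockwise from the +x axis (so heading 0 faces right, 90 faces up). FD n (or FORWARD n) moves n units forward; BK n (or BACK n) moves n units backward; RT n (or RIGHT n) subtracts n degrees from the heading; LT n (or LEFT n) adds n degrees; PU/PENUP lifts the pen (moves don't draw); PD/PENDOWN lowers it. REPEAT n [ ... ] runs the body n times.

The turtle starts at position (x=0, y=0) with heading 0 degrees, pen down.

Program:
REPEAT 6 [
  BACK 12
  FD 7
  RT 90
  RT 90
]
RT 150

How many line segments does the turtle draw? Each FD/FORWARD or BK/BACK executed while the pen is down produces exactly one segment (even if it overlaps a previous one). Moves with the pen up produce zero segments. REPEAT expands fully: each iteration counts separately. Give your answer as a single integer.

Executing turtle program step by step:
Start: pos=(0,0), heading=0, pen down
REPEAT 6 [
  -- iteration 1/6 --
  BK 12: (0,0) -> (-12,0) [heading=0, draw]
  FD 7: (-12,0) -> (-5,0) [heading=0, draw]
  RT 90: heading 0 -> 270
  RT 90: heading 270 -> 180
  -- iteration 2/6 --
  BK 12: (-5,0) -> (7,0) [heading=180, draw]
  FD 7: (7,0) -> (0,0) [heading=180, draw]
  RT 90: heading 180 -> 90
  RT 90: heading 90 -> 0
  -- iteration 3/6 --
  BK 12: (0,0) -> (-12,0) [heading=0, draw]
  FD 7: (-12,0) -> (-5,0) [heading=0, draw]
  RT 90: heading 0 -> 270
  RT 90: heading 270 -> 180
  -- iteration 4/6 --
  BK 12: (-5,0) -> (7,0) [heading=180, draw]
  FD 7: (7,0) -> (0,0) [heading=180, draw]
  RT 90: heading 180 -> 90
  RT 90: heading 90 -> 0
  -- iteration 5/6 --
  BK 12: (0,0) -> (-12,0) [heading=0, draw]
  FD 7: (-12,0) -> (-5,0) [heading=0, draw]
  RT 90: heading 0 -> 270
  RT 90: heading 270 -> 180
  -- iteration 6/6 --
  BK 12: (-5,0) -> (7,0) [heading=180, draw]
  FD 7: (7,0) -> (0,0) [heading=180, draw]
  RT 90: heading 180 -> 90
  RT 90: heading 90 -> 0
]
RT 150: heading 0 -> 210
Final: pos=(0,0), heading=210, 12 segment(s) drawn
Segments drawn: 12

Answer: 12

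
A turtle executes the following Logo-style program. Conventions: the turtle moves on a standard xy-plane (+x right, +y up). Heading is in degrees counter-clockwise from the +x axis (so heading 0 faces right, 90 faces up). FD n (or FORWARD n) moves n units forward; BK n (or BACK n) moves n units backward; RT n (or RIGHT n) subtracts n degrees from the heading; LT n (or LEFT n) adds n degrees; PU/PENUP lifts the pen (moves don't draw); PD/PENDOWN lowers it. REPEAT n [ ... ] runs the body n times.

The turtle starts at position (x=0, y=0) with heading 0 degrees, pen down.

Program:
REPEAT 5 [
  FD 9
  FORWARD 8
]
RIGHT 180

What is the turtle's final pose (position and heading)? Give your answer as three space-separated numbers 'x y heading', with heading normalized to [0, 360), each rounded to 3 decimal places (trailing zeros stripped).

Executing turtle program step by step:
Start: pos=(0,0), heading=0, pen down
REPEAT 5 [
  -- iteration 1/5 --
  FD 9: (0,0) -> (9,0) [heading=0, draw]
  FD 8: (9,0) -> (17,0) [heading=0, draw]
  -- iteration 2/5 --
  FD 9: (17,0) -> (26,0) [heading=0, draw]
  FD 8: (26,0) -> (34,0) [heading=0, draw]
  -- iteration 3/5 --
  FD 9: (34,0) -> (43,0) [heading=0, draw]
  FD 8: (43,0) -> (51,0) [heading=0, draw]
  -- iteration 4/5 --
  FD 9: (51,0) -> (60,0) [heading=0, draw]
  FD 8: (60,0) -> (68,0) [heading=0, draw]
  -- iteration 5/5 --
  FD 9: (68,0) -> (77,0) [heading=0, draw]
  FD 8: (77,0) -> (85,0) [heading=0, draw]
]
RT 180: heading 0 -> 180
Final: pos=(85,0), heading=180, 10 segment(s) drawn

Answer: 85 0 180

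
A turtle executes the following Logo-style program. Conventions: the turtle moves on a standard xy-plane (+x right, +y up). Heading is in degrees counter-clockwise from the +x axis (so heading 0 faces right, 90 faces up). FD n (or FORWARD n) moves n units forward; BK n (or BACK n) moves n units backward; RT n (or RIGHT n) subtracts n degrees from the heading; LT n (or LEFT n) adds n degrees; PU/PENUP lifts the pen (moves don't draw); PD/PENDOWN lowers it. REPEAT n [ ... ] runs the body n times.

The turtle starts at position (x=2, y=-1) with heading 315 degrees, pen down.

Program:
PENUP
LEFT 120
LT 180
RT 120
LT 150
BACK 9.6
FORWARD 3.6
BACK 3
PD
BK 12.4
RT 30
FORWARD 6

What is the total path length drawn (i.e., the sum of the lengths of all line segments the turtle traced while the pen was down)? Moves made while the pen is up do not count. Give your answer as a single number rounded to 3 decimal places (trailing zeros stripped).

Executing turtle program step by step:
Start: pos=(2,-1), heading=315, pen down
PU: pen up
LT 120: heading 315 -> 75
LT 180: heading 75 -> 255
RT 120: heading 255 -> 135
LT 150: heading 135 -> 285
BK 9.6: (2,-1) -> (-0.485,8.273) [heading=285, move]
FD 3.6: (-0.485,8.273) -> (0.447,4.796) [heading=285, move]
BK 3: (0.447,4.796) -> (-0.329,7.693) [heading=285, move]
PD: pen down
BK 12.4: (-0.329,7.693) -> (-3.539,19.671) [heading=285, draw]
RT 30: heading 285 -> 255
FD 6: (-3.539,19.671) -> (-5.092,13.875) [heading=255, draw]
Final: pos=(-5.092,13.875), heading=255, 2 segment(s) drawn

Segment lengths:
  seg 1: (-0.329,7.693) -> (-3.539,19.671), length = 12.4
  seg 2: (-3.539,19.671) -> (-5.092,13.875), length = 6
Total = 18.4

Answer: 18.4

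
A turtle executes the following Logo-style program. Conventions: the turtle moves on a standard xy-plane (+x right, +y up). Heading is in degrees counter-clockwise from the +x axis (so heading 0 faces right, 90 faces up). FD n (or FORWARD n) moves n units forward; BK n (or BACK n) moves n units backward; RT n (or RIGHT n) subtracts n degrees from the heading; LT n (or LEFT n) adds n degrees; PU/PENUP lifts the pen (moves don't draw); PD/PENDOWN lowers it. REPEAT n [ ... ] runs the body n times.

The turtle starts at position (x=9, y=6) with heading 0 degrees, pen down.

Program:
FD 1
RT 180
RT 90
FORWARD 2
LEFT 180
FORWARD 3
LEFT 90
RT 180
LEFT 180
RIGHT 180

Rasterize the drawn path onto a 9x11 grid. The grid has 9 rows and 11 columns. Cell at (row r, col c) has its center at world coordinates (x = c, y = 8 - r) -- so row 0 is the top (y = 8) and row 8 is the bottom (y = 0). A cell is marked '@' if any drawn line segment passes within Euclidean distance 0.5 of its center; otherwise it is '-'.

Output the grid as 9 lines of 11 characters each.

Answer: ----------@
----------@
---------@@
----------@
-----------
-----------
-----------
-----------
-----------

Derivation:
Segment 0: (9,6) -> (10,6)
Segment 1: (10,6) -> (10,8)
Segment 2: (10,8) -> (10,5)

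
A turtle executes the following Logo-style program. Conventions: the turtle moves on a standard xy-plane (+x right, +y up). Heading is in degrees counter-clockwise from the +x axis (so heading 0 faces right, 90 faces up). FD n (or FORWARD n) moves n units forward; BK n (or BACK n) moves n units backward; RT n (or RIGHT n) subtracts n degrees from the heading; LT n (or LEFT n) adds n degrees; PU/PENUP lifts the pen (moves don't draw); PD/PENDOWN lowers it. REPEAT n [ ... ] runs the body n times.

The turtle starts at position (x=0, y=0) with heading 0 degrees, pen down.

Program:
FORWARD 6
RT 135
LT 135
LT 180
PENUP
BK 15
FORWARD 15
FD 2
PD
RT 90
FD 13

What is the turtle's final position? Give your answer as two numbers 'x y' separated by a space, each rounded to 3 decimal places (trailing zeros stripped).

Executing turtle program step by step:
Start: pos=(0,0), heading=0, pen down
FD 6: (0,0) -> (6,0) [heading=0, draw]
RT 135: heading 0 -> 225
LT 135: heading 225 -> 0
LT 180: heading 0 -> 180
PU: pen up
BK 15: (6,0) -> (21,0) [heading=180, move]
FD 15: (21,0) -> (6,0) [heading=180, move]
FD 2: (6,0) -> (4,0) [heading=180, move]
PD: pen down
RT 90: heading 180 -> 90
FD 13: (4,0) -> (4,13) [heading=90, draw]
Final: pos=(4,13), heading=90, 2 segment(s) drawn

Answer: 4 13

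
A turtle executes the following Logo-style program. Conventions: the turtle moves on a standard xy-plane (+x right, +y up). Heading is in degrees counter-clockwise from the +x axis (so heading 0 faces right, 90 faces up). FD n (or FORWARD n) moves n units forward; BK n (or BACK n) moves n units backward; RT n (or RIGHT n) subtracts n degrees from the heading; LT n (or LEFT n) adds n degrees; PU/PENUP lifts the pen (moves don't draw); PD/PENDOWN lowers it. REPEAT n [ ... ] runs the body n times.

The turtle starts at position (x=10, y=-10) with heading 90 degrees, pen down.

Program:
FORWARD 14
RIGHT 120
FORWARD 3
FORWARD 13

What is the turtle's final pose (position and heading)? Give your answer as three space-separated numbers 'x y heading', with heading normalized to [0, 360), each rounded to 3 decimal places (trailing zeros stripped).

Executing turtle program step by step:
Start: pos=(10,-10), heading=90, pen down
FD 14: (10,-10) -> (10,4) [heading=90, draw]
RT 120: heading 90 -> 330
FD 3: (10,4) -> (12.598,2.5) [heading=330, draw]
FD 13: (12.598,2.5) -> (23.856,-4) [heading=330, draw]
Final: pos=(23.856,-4), heading=330, 3 segment(s) drawn

Answer: 23.856 -4 330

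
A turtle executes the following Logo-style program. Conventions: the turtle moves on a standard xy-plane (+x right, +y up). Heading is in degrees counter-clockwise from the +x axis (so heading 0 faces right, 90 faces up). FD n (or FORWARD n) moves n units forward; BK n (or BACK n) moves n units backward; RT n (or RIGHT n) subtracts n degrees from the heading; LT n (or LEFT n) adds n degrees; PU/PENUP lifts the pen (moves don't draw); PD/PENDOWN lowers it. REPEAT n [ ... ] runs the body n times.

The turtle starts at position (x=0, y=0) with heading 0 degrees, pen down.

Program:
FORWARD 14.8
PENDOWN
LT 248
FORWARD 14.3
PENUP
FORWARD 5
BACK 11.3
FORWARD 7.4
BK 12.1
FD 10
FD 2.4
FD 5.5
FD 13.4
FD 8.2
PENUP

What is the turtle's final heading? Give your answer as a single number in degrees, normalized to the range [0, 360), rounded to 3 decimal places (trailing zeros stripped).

Answer: 248

Derivation:
Executing turtle program step by step:
Start: pos=(0,0), heading=0, pen down
FD 14.8: (0,0) -> (14.8,0) [heading=0, draw]
PD: pen down
LT 248: heading 0 -> 248
FD 14.3: (14.8,0) -> (9.443,-13.259) [heading=248, draw]
PU: pen up
FD 5: (9.443,-13.259) -> (7.57,-17.895) [heading=248, move]
BK 11.3: (7.57,-17.895) -> (11.803,-7.417) [heading=248, move]
FD 7.4: (11.803,-7.417) -> (9.031,-14.279) [heading=248, move]
BK 12.1: (9.031,-14.279) -> (13.564,-3.06) [heading=248, move]
FD 10: (13.564,-3.06) -> (9.818,-12.332) [heading=248, move]
FD 2.4: (9.818,-12.332) -> (8.919,-14.557) [heading=248, move]
FD 5.5: (8.919,-14.557) -> (6.858,-19.656) [heading=248, move]
FD 13.4: (6.858,-19.656) -> (1.839,-32.081) [heading=248, move]
FD 8.2: (1.839,-32.081) -> (-1.233,-39.683) [heading=248, move]
PU: pen up
Final: pos=(-1.233,-39.683), heading=248, 2 segment(s) drawn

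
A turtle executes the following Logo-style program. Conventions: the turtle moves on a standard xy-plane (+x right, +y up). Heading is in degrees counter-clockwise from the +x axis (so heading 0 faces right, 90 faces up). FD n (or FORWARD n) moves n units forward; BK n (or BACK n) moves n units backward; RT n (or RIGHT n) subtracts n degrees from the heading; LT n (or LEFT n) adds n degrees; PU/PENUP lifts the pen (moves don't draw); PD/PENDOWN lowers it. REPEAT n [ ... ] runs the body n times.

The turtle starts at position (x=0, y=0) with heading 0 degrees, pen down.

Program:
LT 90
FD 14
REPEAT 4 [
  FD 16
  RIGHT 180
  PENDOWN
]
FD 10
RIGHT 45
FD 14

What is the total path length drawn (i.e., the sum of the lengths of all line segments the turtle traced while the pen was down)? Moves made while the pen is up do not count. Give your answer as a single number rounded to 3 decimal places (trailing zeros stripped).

Executing turtle program step by step:
Start: pos=(0,0), heading=0, pen down
LT 90: heading 0 -> 90
FD 14: (0,0) -> (0,14) [heading=90, draw]
REPEAT 4 [
  -- iteration 1/4 --
  FD 16: (0,14) -> (0,30) [heading=90, draw]
  RT 180: heading 90 -> 270
  PD: pen down
  -- iteration 2/4 --
  FD 16: (0,30) -> (0,14) [heading=270, draw]
  RT 180: heading 270 -> 90
  PD: pen down
  -- iteration 3/4 --
  FD 16: (0,14) -> (0,30) [heading=90, draw]
  RT 180: heading 90 -> 270
  PD: pen down
  -- iteration 4/4 --
  FD 16: (0,30) -> (0,14) [heading=270, draw]
  RT 180: heading 270 -> 90
  PD: pen down
]
FD 10: (0,14) -> (0,24) [heading=90, draw]
RT 45: heading 90 -> 45
FD 14: (0,24) -> (9.899,33.899) [heading=45, draw]
Final: pos=(9.899,33.899), heading=45, 7 segment(s) drawn

Segment lengths:
  seg 1: (0,0) -> (0,14), length = 14
  seg 2: (0,14) -> (0,30), length = 16
  seg 3: (0,30) -> (0,14), length = 16
  seg 4: (0,14) -> (0,30), length = 16
  seg 5: (0,30) -> (0,14), length = 16
  seg 6: (0,14) -> (0,24), length = 10
  seg 7: (0,24) -> (9.899,33.899), length = 14
Total = 102

Answer: 102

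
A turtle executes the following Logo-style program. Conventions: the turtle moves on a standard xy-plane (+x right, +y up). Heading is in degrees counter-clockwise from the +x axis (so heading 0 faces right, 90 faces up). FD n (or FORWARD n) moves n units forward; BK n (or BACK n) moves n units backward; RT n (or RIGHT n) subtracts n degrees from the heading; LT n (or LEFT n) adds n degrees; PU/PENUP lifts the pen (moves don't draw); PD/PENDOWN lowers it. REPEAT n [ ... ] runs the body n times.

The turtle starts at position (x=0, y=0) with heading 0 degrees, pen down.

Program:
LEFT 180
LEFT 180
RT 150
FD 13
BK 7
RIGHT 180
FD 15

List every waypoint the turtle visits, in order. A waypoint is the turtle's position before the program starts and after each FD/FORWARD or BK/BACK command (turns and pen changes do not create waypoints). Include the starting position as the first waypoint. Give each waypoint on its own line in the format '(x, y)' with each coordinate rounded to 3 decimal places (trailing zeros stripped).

Executing turtle program step by step:
Start: pos=(0,0), heading=0, pen down
LT 180: heading 0 -> 180
LT 180: heading 180 -> 0
RT 150: heading 0 -> 210
FD 13: (0,0) -> (-11.258,-6.5) [heading=210, draw]
BK 7: (-11.258,-6.5) -> (-5.196,-3) [heading=210, draw]
RT 180: heading 210 -> 30
FD 15: (-5.196,-3) -> (7.794,4.5) [heading=30, draw]
Final: pos=(7.794,4.5), heading=30, 3 segment(s) drawn
Waypoints (4 total):
(0, 0)
(-11.258, -6.5)
(-5.196, -3)
(7.794, 4.5)

Answer: (0, 0)
(-11.258, -6.5)
(-5.196, -3)
(7.794, 4.5)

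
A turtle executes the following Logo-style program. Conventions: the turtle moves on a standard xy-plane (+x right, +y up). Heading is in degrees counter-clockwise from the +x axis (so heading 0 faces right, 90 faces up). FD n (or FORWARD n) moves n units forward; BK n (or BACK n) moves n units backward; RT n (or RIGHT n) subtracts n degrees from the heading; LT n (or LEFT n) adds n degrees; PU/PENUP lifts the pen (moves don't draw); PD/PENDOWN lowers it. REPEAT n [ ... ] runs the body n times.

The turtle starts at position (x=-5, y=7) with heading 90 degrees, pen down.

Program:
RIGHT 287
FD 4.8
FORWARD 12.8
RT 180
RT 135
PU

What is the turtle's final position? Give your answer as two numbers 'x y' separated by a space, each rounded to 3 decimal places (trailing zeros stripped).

Executing turtle program step by step:
Start: pos=(-5,7), heading=90, pen down
RT 287: heading 90 -> 163
FD 4.8: (-5,7) -> (-9.59,8.403) [heading=163, draw]
FD 12.8: (-9.59,8.403) -> (-21.831,12.146) [heading=163, draw]
RT 180: heading 163 -> 343
RT 135: heading 343 -> 208
PU: pen up
Final: pos=(-21.831,12.146), heading=208, 2 segment(s) drawn

Answer: -21.831 12.146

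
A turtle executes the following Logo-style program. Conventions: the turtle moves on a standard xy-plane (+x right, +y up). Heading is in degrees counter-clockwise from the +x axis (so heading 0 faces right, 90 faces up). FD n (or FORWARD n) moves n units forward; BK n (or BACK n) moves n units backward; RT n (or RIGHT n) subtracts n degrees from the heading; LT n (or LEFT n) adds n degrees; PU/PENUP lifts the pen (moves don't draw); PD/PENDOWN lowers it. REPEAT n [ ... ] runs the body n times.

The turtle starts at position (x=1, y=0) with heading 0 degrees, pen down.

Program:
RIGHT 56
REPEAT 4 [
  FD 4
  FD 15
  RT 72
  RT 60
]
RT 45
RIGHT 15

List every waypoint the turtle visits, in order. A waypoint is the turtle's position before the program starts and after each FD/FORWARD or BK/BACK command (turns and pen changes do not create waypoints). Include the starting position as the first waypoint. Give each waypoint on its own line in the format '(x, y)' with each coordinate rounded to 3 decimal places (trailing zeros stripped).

Executing turtle program step by step:
Start: pos=(1,0), heading=0, pen down
RT 56: heading 0 -> 304
REPEAT 4 [
  -- iteration 1/4 --
  FD 4: (1,0) -> (3.237,-3.316) [heading=304, draw]
  FD 15: (3.237,-3.316) -> (11.625,-15.752) [heading=304, draw]
  RT 72: heading 304 -> 232
  RT 60: heading 232 -> 172
  -- iteration 2/4 --
  FD 4: (11.625,-15.752) -> (7.664,-15.195) [heading=172, draw]
  FD 15: (7.664,-15.195) -> (-7.19,-13.107) [heading=172, draw]
  RT 72: heading 172 -> 100
  RT 60: heading 100 -> 40
  -- iteration 3/4 --
  FD 4: (-7.19,-13.107) -> (-4.126,-10.536) [heading=40, draw]
  FD 15: (-4.126,-10.536) -> (7.364,-0.894) [heading=40, draw]
  RT 72: heading 40 -> 328
  RT 60: heading 328 -> 268
  -- iteration 4/4 --
  FD 4: (7.364,-0.894) -> (7.225,-4.892) [heading=268, draw]
  FD 15: (7.225,-4.892) -> (6.701,-19.883) [heading=268, draw]
  RT 72: heading 268 -> 196
  RT 60: heading 196 -> 136
]
RT 45: heading 136 -> 91
RT 15: heading 91 -> 76
Final: pos=(6.701,-19.883), heading=76, 8 segment(s) drawn
Waypoints (9 total):
(1, 0)
(3.237, -3.316)
(11.625, -15.752)
(7.664, -15.195)
(-7.19, -13.107)
(-4.126, -10.536)
(7.364, -0.894)
(7.225, -4.892)
(6.701, -19.883)

Answer: (1, 0)
(3.237, -3.316)
(11.625, -15.752)
(7.664, -15.195)
(-7.19, -13.107)
(-4.126, -10.536)
(7.364, -0.894)
(7.225, -4.892)
(6.701, -19.883)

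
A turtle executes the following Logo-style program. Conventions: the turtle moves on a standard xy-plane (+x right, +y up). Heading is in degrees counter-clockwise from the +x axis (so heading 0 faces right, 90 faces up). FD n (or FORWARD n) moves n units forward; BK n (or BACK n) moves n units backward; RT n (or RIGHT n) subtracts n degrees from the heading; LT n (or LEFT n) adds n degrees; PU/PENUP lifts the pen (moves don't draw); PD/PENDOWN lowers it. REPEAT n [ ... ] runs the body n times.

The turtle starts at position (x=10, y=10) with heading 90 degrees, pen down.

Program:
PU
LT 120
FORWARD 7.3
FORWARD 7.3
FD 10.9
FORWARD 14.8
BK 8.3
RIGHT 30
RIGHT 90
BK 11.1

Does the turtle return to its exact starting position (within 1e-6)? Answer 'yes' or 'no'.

Answer: no

Derivation:
Executing turtle program step by step:
Start: pos=(10,10), heading=90, pen down
PU: pen up
LT 120: heading 90 -> 210
FD 7.3: (10,10) -> (3.678,6.35) [heading=210, move]
FD 7.3: (3.678,6.35) -> (-2.644,2.7) [heading=210, move]
FD 10.9: (-2.644,2.7) -> (-12.084,-2.75) [heading=210, move]
FD 14.8: (-12.084,-2.75) -> (-24.901,-10.15) [heading=210, move]
BK 8.3: (-24.901,-10.15) -> (-17.713,-6) [heading=210, move]
RT 30: heading 210 -> 180
RT 90: heading 180 -> 90
BK 11.1: (-17.713,-6) -> (-17.713,-17.1) [heading=90, move]
Final: pos=(-17.713,-17.1), heading=90, 0 segment(s) drawn

Start position: (10, 10)
Final position: (-17.713, -17.1)
Distance = 38.761; >= 1e-6 -> NOT closed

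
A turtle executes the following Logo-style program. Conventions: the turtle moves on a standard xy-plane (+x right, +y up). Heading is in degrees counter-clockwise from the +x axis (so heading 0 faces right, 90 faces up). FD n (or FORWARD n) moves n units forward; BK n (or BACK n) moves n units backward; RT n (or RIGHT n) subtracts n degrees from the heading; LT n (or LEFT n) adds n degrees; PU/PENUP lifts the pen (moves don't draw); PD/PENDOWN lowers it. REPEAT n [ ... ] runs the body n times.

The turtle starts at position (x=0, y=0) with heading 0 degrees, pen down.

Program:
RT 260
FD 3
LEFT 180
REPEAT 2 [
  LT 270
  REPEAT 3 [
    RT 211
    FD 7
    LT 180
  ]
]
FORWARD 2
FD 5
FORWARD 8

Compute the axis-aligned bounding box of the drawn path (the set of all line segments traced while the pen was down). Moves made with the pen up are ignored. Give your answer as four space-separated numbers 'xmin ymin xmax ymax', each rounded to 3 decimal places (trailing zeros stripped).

Executing turtle program step by step:
Start: pos=(0,0), heading=0, pen down
RT 260: heading 0 -> 100
FD 3: (0,0) -> (-0.521,2.954) [heading=100, draw]
LT 180: heading 100 -> 280
REPEAT 2 [
  -- iteration 1/2 --
  LT 270: heading 280 -> 190
  REPEAT 3 [
    -- iteration 1/3 --
    RT 211: heading 190 -> 339
    FD 7: (-0.521,2.954) -> (6.014,0.446) [heading=339, draw]
    LT 180: heading 339 -> 159
    -- iteration 2/3 --
    RT 211: heading 159 -> 308
    FD 7: (6.014,0.446) -> (10.324,-5.07) [heading=308, draw]
    LT 180: heading 308 -> 128
    -- iteration 3/3 --
    RT 211: heading 128 -> 277
    FD 7: (10.324,-5.07) -> (11.177,-12.018) [heading=277, draw]
    LT 180: heading 277 -> 97
  ]
  -- iteration 2/2 --
  LT 270: heading 97 -> 7
  REPEAT 3 [
    -- iteration 1/3 --
    RT 211: heading 7 -> 156
    FD 7: (11.177,-12.018) -> (4.782,-9.171) [heading=156, draw]
    LT 180: heading 156 -> 336
    -- iteration 2/3 --
    RT 211: heading 336 -> 125
    FD 7: (4.782,-9.171) -> (0.767,-3.437) [heading=125, draw]
    LT 180: heading 125 -> 305
    -- iteration 3/3 --
    RT 211: heading 305 -> 94
    FD 7: (0.767,-3.437) -> (0.279,3.546) [heading=94, draw]
    LT 180: heading 94 -> 274
  ]
]
FD 2: (0.279,3.546) -> (0.418,1.551) [heading=274, draw]
FD 5: (0.418,1.551) -> (0.767,-3.437) [heading=274, draw]
FD 8: (0.767,-3.437) -> (1.325,-11.417) [heading=274, draw]
Final: pos=(1.325,-11.417), heading=274, 10 segment(s) drawn

Segment endpoints: x in {-0.521, 0, 0.279, 0.418, 0.767, 0.767, 1.325, 4.782, 6.014, 10.324, 11.177}, y in {-12.018, -11.417, -9.171, -5.07, -3.437, -3.437, 0, 0.446, 1.551, 2.954, 3.546}
xmin=-0.521, ymin=-12.018, xmax=11.177, ymax=3.546

Answer: -0.521 -12.018 11.177 3.546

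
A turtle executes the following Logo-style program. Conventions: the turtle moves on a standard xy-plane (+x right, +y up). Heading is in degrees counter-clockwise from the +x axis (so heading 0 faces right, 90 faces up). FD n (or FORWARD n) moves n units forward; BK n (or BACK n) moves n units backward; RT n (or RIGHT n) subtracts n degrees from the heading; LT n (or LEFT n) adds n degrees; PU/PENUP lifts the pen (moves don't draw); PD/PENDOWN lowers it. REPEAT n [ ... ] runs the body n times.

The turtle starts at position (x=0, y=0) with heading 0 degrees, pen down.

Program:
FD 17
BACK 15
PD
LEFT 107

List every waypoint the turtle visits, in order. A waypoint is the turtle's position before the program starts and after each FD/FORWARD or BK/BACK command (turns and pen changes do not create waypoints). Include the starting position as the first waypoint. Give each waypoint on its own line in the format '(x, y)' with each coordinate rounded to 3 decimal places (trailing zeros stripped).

Executing turtle program step by step:
Start: pos=(0,0), heading=0, pen down
FD 17: (0,0) -> (17,0) [heading=0, draw]
BK 15: (17,0) -> (2,0) [heading=0, draw]
PD: pen down
LT 107: heading 0 -> 107
Final: pos=(2,0), heading=107, 2 segment(s) drawn
Waypoints (3 total):
(0, 0)
(17, 0)
(2, 0)

Answer: (0, 0)
(17, 0)
(2, 0)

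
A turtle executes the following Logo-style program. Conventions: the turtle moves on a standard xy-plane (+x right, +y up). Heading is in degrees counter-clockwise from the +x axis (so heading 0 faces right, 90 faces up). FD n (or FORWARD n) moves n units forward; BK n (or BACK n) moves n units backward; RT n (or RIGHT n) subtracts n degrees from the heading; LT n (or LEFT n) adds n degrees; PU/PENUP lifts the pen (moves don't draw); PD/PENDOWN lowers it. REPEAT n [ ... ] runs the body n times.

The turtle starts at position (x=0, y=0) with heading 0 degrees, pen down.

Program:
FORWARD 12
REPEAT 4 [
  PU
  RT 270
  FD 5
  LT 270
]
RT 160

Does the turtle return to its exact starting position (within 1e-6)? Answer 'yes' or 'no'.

Answer: no

Derivation:
Executing turtle program step by step:
Start: pos=(0,0), heading=0, pen down
FD 12: (0,0) -> (12,0) [heading=0, draw]
REPEAT 4 [
  -- iteration 1/4 --
  PU: pen up
  RT 270: heading 0 -> 90
  FD 5: (12,0) -> (12,5) [heading=90, move]
  LT 270: heading 90 -> 0
  -- iteration 2/4 --
  PU: pen up
  RT 270: heading 0 -> 90
  FD 5: (12,5) -> (12,10) [heading=90, move]
  LT 270: heading 90 -> 0
  -- iteration 3/4 --
  PU: pen up
  RT 270: heading 0 -> 90
  FD 5: (12,10) -> (12,15) [heading=90, move]
  LT 270: heading 90 -> 0
  -- iteration 4/4 --
  PU: pen up
  RT 270: heading 0 -> 90
  FD 5: (12,15) -> (12,20) [heading=90, move]
  LT 270: heading 90 -> 0
]
RT 160: heading 0 -> 200
Final: pos=(12,20), heading=200, 1 segment(s) drawn

Start position: (0, 0)
Final position: (12, 20)
Distance = 23.324; >= 1e-6 -> NOT closed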